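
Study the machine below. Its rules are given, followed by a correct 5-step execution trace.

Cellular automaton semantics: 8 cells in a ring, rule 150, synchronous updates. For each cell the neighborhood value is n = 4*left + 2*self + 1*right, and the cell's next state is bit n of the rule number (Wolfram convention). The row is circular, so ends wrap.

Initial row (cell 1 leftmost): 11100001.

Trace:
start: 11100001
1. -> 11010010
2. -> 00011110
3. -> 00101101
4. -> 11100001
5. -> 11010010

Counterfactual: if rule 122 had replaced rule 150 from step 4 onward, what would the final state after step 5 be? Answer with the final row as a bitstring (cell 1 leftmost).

(re-executing steps 4..5 under rule 122; state before step 4: 00101101)
4. -> 11011110
5. -> 11110011

11110011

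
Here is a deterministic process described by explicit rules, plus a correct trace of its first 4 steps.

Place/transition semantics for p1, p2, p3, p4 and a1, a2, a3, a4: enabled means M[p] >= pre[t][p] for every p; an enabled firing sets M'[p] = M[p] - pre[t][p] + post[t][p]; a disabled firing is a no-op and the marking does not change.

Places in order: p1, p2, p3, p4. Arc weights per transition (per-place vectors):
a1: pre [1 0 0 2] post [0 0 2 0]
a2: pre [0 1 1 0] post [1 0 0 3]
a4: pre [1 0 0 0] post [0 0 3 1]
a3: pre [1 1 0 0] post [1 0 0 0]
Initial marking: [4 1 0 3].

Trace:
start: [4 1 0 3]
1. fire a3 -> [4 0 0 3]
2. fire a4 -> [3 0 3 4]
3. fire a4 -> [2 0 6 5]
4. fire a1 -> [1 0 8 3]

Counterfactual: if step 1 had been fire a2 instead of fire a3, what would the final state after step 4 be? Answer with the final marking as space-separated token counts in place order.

(re-executing from step 1 with the substitution; state before step 1: [4 1 0 3])
1. fire a2 -> [4 1 0 3]
2. fire a4 -> [3 1 3 4]
3. fire a4 -> [2 1 6 5]
4. fire a1 -> [1 1 8 3]

1 1 8 3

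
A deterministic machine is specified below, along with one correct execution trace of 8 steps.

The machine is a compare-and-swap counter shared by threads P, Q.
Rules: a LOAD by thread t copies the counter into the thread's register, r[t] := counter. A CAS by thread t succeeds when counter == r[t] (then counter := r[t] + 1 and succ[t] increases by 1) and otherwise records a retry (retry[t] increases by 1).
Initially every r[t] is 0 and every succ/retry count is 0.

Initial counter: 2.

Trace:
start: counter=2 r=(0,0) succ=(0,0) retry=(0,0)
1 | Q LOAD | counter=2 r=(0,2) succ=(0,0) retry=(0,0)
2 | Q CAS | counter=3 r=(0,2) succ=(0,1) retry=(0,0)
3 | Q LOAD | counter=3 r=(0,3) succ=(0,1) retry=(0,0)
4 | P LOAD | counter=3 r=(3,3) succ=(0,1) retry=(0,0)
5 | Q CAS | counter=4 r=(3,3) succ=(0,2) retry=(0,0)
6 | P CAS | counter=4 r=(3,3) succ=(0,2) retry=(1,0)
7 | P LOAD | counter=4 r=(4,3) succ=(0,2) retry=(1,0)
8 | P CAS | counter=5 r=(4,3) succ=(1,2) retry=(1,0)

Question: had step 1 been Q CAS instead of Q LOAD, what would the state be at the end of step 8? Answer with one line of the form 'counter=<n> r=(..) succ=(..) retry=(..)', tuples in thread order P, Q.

counter=4 r=(3,2) succ=(1,1) retry=(1,2)

(re-executing from step 1 with the substitution; state before step 1: counter=2 r=(0,0) succ=(0,0) retry=(0,0))
1 | Q CAS | counter=2 r=(0,0) succ=(0,0) retry=(0,1)
2 | Q CAS | counter=2 r=(0,0) succ=(0,0) retry=(0,2)
3 | Q LOAD | counter=2 r=(0,2) succ=(0,0) retry=(0,2)
4 | P LOAD | counter=2 r=(2,2) succ=(0,0) retry=(0,2)
5 | Q CAS | counter=3 r=(2,2) succ=(0,1) retry=(0,2)
6 | P CAS | counter=3 r=(2,2) succ=(0,1) retry=(1,2)
7 | P LOAD | counter=3 r=(3,2) succ=(0,1) retry=(1,2)
8 | P CAS | counter=4 r=(3,2) succ=(1,1) retry=(1,2)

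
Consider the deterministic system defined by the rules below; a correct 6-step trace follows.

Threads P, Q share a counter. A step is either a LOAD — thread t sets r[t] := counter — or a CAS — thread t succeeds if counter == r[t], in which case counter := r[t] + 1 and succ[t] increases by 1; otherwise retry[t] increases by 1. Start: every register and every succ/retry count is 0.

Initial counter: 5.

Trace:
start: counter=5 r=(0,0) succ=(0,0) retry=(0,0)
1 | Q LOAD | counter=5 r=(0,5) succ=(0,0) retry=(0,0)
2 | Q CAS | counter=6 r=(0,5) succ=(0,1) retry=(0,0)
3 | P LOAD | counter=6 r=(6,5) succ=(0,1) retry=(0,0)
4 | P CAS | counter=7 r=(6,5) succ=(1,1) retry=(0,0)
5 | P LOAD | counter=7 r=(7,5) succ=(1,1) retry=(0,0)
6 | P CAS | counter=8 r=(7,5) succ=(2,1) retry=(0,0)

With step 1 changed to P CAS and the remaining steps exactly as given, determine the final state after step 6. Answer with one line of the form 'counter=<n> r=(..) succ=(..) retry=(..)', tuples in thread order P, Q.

counter=7 r=(6,0) succ=(2,0) retry=(1,1)

(re-executing from step 1 with the substitution; state before step 1: counter=5 r=(0,0) succ=(0,0) retry=(0,0))
1 | P CAS | counter=5 r=(0,0) succ=(0,0) retry=(1,0)
2 | Q CAS | counter=5 r=(0,0) succ=(0,0) retry=(1,1)
3 | P LOAD | counter=5 r=(5,0) succ=(0,0) retry=(1,1)
4 | P CAS | counter=6 r=(5,0) succ=(1,0) retry=(1,1)
5 | P LOAD | counter=6 r=(6,0) succ=(1,0) retry=(1,1)
6 | P CAS | counter=7 r=(6,0) succ=(2,0) retry=(1,1)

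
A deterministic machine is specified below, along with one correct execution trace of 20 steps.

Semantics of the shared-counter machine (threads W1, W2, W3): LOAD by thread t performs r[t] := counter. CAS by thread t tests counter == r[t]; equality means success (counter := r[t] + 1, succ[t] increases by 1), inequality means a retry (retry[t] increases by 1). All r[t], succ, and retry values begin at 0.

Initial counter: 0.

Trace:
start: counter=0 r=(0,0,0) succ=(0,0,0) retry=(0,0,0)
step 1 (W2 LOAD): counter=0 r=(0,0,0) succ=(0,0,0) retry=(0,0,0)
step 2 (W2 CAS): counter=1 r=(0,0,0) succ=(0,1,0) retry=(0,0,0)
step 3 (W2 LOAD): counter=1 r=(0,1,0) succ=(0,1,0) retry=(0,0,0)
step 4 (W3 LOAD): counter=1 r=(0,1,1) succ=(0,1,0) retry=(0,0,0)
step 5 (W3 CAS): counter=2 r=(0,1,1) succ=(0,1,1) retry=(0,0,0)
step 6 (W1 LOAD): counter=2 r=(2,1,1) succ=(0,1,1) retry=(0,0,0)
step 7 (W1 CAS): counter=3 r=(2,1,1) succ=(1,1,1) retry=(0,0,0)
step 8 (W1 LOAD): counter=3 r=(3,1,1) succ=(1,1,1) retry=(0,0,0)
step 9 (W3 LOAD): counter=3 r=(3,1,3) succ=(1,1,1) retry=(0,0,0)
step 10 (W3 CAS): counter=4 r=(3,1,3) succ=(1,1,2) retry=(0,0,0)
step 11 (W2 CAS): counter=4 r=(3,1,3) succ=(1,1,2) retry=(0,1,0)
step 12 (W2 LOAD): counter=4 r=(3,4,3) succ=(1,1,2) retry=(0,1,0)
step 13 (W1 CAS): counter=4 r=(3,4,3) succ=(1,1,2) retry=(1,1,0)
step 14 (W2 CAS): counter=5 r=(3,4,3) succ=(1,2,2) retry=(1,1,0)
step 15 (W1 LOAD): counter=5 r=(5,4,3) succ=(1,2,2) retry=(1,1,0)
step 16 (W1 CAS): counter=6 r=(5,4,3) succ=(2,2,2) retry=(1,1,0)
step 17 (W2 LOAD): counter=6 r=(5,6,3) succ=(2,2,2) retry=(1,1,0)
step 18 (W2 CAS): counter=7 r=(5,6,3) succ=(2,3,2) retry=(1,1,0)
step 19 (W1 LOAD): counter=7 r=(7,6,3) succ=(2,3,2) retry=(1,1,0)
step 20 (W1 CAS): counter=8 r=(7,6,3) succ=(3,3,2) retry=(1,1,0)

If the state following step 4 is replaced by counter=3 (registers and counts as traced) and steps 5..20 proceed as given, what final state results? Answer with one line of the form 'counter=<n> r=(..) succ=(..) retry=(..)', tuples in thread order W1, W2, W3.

state after step 4 := counter=3 r=(0,1,1) succ=(0,1,0) retry=(0,0,0)
step 5 (W3 CAS): counter=3 r=(0,1,1) succ=(0,1,0) retry=(0,0,1)
step 6 (W1 LOAD): counter=3 r=(3,1,1) succ=(0,1,0) retry=(0,0,1)
step 7 (W1 CAS): counter=4 r=(3,1,1) succ=(1,1,0) retry=(0,0,1)
step 8 (W1 LOAD): counter=4 r=(4,1,1) succ=(1,1,0) retry=(0,0,1)
step 9 (W3 LOAD): counter=4 r=(4,1,4) succ=(1,1,0) retry=(0,0,1)
step 10 (W3 CAS): counter=5 r=(4,1,4) succ=(1,1,1) retry=(0,0,1)
step 11 (W2 CAS): counter=5 r=(4,1,4) succ=(1,1,1) retry=(0,1,1)
step 12 (W2 LOAD): counter=5 r=(4,5,4) succ=(1,1,1) retry=(0,1,1)
step 13 (W1 CAS): counter=5 r=(4,5,4) succ=(1,1,1) retry=(1,1,1)
step 14 (W2 CAS): counter=6 r=(4,5,4) succ=(1,2,1) retry=(1,1,1)
step 15 (W1 LOAD): counter=6 r=(6,5,4) succ=(1,2,1) retry=(1,1,1)
step 16 (W1 CAS): counter=7 r=(6,5,4) succ=(2,2,1) retry=(1,1,1)
step 17 (W2 LOAD): counter=7 r=(6,7,4) succ=(2,2,1) retry=(1,1,1)
step 18 (W2 CAS): counter=8 r=(6,7,4) succ=(2,3,1) retry=(1,1,1)
step 19 (W1 LOAD): counter=8 r=(8,7,4) succ=(2,3,1) retry=(1,1,1)
step 20 (W1 CAS): counter=9 r=(8,7,4) succ=(3,3,1) retry=(1,1,1)

counter=9 r=(8,7,4) succ=(3,3,1) retry=(1,1,1)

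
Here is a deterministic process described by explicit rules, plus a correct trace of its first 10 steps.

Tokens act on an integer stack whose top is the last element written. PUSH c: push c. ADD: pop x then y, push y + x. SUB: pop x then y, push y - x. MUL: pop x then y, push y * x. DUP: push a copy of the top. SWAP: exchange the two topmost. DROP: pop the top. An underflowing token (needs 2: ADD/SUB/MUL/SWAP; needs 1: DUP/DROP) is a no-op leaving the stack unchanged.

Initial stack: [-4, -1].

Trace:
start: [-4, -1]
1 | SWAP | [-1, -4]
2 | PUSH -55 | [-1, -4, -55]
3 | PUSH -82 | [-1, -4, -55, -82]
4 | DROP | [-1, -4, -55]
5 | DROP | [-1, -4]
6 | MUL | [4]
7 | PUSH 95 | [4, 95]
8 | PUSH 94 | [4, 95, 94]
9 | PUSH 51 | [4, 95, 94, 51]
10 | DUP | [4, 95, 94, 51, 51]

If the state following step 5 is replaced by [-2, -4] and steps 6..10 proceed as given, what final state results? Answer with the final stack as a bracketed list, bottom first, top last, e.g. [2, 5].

[8, 95, 94, 51, 51]

state after step 5 := [-2, -4]
6 | MUL | [8]
7 | PUSH 95 | [8, 95]
8 | PUSH 94 | [8, 95, 94]
9 | PUSH 51 | [8, 95, 94, 51]
10 | DUP | [8, 95, 94, 51, 51]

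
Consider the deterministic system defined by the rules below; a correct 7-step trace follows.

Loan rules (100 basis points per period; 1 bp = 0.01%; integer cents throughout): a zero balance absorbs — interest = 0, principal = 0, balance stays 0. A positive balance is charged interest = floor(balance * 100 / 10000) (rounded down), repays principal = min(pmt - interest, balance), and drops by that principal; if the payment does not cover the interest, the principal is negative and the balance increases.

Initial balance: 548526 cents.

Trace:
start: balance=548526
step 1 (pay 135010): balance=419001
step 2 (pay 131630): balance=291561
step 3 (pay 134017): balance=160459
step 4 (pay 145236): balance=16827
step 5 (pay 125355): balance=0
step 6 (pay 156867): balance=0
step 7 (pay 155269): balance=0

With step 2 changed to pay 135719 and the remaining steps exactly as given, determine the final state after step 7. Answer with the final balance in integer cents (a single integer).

0

(re-executing from step 2 with the substitution; state before step 2: balance=419001)
step 2 (pay 135719): balance=287472
step 3 (pay 134017): balance=156329
step 4 (pay 145236): balance=12656
step 5 (pay 125355): balance=0
step 6 (pay 156867): balance=0
step 7 (pay 155269): balance=0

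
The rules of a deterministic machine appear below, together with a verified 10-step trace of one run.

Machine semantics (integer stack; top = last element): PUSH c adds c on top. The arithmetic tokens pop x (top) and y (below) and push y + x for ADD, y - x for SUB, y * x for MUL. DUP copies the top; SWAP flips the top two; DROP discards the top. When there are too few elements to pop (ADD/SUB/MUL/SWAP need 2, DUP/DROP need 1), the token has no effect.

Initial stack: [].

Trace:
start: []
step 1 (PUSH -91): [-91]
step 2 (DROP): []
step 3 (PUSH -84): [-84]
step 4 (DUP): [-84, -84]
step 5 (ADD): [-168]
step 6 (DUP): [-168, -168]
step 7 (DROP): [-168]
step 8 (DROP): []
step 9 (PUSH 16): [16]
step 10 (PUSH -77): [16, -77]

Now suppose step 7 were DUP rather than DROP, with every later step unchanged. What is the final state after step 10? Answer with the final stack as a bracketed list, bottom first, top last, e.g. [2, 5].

(re-executing from step 7 with the substitution; state before step 7: [-168, -168])
step 7 (DUP): [-168, -168, -168]
step 8 (DROP): [-168, -168]
step 9 (PUSH 16): [-168, -168, 16]
step 10 (PUSH -77): [-168, -168, 16, -77]

[-168, -168, 16, -77]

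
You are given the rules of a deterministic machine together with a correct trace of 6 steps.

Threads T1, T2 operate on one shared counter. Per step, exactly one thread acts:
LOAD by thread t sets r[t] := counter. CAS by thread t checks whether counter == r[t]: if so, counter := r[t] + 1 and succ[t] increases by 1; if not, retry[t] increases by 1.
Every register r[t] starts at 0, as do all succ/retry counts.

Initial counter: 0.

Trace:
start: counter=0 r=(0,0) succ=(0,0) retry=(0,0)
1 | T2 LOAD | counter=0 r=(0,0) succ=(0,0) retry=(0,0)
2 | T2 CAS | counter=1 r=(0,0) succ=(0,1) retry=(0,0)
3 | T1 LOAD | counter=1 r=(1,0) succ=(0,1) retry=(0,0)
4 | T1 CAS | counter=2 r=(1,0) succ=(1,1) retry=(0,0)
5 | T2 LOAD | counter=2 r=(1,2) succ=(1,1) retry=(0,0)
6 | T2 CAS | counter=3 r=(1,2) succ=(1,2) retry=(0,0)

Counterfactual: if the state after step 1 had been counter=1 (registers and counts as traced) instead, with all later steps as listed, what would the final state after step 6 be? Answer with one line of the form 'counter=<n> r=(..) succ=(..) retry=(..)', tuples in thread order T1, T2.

state after step 1 := counter=1 r=(0,0) succ=(0,0) retry=(0,0)
2 | T2 CAS | counter=1 r=(0,0) succ=(0,0) retry=(0,1)
3 | T1 LOAD | counter=1 r=(1,0) succ=(0,0) retry=(0,1)
4 | T1 CAS | counter=2 r=(1,0) succ=(1,0) retry=(0,1)
5 | T2 LOAD | counter=2 r=(1,2) succ=(1,0) retry=(0,1)
6 | T2 CAS | counter=3 r=(1,2) succ=(1,1) retry=(0,1)

counter=3 r=(1,2) succ=(1,1) retry=(0,1)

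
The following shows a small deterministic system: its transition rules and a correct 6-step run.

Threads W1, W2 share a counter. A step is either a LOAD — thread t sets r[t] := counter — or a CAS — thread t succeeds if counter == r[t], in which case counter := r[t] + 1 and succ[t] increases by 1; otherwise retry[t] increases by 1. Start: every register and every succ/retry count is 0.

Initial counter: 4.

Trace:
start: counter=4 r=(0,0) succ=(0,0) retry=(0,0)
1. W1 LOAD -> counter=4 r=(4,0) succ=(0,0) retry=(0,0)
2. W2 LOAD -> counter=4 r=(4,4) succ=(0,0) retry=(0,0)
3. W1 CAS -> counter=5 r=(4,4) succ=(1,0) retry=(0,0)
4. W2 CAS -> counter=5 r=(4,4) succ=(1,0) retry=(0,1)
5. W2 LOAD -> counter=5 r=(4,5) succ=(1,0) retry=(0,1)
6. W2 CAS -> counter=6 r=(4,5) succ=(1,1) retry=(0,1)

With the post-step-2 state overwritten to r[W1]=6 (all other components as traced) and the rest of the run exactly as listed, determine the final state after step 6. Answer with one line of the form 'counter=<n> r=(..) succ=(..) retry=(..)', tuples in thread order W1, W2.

counter=6 r=(6,5) succ=(0,2) retry=(1,0)

state after step 2 := counter=4 r=(6,4) succ=(0,0) retry=(0,0)
3. W1 CAS -> counter=4 r=(6,4) succ=(0,0) retry=(1,0)
4. W2 CAS -> counter=5 r=(6,4) succ=(0,1) retry=(1,0)
5. W2 LOAD -> counter=5 r=(6,5) succ=(0,1) retry=(1,0)
6. W2 CAS -> counter=6 r=(6,5) succ=(0,2) retry=(1,0)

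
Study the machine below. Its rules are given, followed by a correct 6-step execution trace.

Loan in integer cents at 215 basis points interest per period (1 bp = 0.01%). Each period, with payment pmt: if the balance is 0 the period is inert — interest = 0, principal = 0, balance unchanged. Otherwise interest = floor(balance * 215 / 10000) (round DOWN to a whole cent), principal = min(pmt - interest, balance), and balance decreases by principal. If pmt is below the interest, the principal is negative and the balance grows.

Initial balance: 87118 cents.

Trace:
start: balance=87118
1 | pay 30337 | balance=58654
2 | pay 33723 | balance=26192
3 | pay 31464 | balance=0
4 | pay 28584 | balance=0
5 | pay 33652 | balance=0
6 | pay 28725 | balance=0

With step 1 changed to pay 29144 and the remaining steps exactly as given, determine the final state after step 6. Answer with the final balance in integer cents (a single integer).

(re-executing from step 1 with the substitution; state before step 1: balance=87118)
1 | pay 29144 | balance=59847
2 | pay 33723 | balance=27410
3 | pay 31464 | balance=0
4 | pay 28584 | balance=0
5 | pay 33652 | balance=0
6 | pay 28725 | balance=0

0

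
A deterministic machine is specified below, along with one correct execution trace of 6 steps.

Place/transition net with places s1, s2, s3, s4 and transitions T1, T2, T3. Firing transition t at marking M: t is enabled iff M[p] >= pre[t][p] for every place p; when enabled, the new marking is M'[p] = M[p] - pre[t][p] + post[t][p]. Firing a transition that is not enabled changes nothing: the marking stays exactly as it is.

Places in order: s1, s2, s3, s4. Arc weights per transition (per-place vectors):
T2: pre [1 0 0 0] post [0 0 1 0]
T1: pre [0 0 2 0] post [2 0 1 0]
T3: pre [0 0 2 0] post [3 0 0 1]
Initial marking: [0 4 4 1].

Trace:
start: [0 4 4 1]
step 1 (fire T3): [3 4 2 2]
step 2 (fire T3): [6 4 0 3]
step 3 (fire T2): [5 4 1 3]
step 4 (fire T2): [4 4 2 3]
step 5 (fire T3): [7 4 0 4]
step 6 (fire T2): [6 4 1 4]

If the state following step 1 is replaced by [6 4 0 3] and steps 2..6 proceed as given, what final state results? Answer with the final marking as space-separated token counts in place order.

state after step 1 := [6 4 0 3]
step 2 (fire T3): [6 4 0 3]
step 3 (fire T2): [5 4 1 3]
step 4 (fire T2): [4 4 2 3]
step 5 (fire T3): [7 4 0 4]
step 6 (fire T2): [6 4 1 4]

6 4 1 4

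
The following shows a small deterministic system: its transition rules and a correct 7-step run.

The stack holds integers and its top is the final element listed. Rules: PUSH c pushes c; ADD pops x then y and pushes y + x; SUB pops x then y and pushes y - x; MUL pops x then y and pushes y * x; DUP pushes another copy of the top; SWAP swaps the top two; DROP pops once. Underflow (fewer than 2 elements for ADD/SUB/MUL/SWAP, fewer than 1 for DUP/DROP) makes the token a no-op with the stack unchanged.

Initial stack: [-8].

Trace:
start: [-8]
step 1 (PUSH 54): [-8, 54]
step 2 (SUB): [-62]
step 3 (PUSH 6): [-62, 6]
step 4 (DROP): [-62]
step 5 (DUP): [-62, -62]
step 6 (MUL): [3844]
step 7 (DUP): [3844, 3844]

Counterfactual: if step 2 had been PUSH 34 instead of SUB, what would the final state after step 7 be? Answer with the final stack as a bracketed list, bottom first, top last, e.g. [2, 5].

(re-executing from step 2 with the substitution; state before step 2: [-8, 54])
step 2 (PUSH 34): [-8, 54, 34]
step 3 (PUSH 6): [-8, 54, 34, 6]
step 4 (DROP): [-8, 54, 34]
step 5 (DUP): [-8, 54, 34, 34]
step 6 (MUL): [-8, 54, 1156]
step 7 (DUP): [-8, 54, 1156, 1156]

[-8, 54, 1156, 1156]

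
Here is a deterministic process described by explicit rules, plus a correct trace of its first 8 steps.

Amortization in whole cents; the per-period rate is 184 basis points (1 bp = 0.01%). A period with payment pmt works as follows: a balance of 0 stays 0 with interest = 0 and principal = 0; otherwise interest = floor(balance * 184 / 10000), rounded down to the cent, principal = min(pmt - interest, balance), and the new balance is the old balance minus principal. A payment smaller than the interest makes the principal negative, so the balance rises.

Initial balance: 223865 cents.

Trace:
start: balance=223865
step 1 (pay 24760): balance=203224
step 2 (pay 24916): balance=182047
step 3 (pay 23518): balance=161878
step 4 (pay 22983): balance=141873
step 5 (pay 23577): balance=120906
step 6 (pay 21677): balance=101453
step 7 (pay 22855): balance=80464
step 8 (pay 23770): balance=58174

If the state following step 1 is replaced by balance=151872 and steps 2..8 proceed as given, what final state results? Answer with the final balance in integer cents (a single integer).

0

state after step 1 := balance=151872
step 2 (pay 24916): balance=129750
step 3 (pay 23518): balance=108619
step 4 (pay 22983): balance=87634
step 5 (pay 23577): balance=65669
step 6 (pay 21677): balance=45200
step 7 (pay 22855): balance=23176
step 8 (pay 23770): balance=0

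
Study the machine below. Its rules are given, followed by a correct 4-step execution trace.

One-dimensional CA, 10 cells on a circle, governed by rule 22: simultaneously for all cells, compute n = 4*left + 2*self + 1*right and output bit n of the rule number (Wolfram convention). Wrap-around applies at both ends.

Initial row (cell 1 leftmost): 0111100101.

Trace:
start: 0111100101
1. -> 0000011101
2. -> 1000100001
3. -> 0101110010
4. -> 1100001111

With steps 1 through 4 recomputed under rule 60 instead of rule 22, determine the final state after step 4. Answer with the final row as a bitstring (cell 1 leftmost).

(re-executing steps 1..4 under rule 60; state before step 1: 0111100101)
1. -> 1100010111
2. -> 0010011100
3. -> 0011010010
4. -> 0010111011

0010111011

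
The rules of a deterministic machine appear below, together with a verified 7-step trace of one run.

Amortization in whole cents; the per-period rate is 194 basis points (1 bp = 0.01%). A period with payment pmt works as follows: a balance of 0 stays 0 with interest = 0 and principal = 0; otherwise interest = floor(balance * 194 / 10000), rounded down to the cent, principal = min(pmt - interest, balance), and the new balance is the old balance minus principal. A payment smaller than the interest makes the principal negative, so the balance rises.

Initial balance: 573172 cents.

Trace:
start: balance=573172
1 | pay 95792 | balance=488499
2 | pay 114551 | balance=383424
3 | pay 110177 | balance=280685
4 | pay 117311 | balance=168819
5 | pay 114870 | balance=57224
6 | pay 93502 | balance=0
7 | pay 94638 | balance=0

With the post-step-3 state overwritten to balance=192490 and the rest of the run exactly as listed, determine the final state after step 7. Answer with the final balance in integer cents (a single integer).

state after step 3 := balance=192490
4 | pay 117311 | balance=78913
5 | pay 114870 | balance=0
6 | pay 93502 | balance=0
7 | pay 94638 | balance=0

0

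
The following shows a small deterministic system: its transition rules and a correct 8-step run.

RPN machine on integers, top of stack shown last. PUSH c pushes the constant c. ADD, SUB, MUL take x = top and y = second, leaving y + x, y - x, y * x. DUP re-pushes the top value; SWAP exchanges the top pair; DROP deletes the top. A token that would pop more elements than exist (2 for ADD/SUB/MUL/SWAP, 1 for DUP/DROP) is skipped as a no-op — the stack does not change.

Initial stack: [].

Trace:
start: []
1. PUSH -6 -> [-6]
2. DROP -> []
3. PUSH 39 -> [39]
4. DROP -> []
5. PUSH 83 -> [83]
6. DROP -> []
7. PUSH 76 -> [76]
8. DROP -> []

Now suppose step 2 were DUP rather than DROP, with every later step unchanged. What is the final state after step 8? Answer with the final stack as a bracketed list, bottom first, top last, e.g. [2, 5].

[-6, -6]

(re-executing from step 2 with the substitution; state before step 2: [-6])
2. DUP -> [-6, -6]
3. PUSH 39 -> [-6, -6, 39]
4. DROP -> [-6, -6]
5. PUSH 83 -> [-6, -6, 83]
6. DROP -> [-6, -6]
7. PUSH 76 -> [-6, -6, 76]
8. DROP -> [-6, -6]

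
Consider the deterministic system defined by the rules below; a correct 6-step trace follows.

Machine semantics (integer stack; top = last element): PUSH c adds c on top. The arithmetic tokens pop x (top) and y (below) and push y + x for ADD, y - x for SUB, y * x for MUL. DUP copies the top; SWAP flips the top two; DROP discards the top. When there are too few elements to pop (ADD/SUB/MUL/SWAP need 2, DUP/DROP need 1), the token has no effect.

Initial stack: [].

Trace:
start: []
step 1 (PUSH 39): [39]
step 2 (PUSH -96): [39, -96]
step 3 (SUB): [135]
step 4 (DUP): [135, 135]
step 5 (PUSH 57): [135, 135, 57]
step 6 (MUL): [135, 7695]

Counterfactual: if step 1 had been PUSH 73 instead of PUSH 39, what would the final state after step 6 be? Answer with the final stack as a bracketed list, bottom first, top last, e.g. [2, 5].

(re-executing from step 1 with the substitution; state before step 1: [])
step 1 (PUSH 73): [73]
step 2 (PUSH -96): [73, -96]
step 3 (SUB): [169]
step 4 (DUP): [169, 169]
step 5 (PUSH 57): [169, 169, 57]
step 6 (MUL): [169, 9633]

[169, 9633]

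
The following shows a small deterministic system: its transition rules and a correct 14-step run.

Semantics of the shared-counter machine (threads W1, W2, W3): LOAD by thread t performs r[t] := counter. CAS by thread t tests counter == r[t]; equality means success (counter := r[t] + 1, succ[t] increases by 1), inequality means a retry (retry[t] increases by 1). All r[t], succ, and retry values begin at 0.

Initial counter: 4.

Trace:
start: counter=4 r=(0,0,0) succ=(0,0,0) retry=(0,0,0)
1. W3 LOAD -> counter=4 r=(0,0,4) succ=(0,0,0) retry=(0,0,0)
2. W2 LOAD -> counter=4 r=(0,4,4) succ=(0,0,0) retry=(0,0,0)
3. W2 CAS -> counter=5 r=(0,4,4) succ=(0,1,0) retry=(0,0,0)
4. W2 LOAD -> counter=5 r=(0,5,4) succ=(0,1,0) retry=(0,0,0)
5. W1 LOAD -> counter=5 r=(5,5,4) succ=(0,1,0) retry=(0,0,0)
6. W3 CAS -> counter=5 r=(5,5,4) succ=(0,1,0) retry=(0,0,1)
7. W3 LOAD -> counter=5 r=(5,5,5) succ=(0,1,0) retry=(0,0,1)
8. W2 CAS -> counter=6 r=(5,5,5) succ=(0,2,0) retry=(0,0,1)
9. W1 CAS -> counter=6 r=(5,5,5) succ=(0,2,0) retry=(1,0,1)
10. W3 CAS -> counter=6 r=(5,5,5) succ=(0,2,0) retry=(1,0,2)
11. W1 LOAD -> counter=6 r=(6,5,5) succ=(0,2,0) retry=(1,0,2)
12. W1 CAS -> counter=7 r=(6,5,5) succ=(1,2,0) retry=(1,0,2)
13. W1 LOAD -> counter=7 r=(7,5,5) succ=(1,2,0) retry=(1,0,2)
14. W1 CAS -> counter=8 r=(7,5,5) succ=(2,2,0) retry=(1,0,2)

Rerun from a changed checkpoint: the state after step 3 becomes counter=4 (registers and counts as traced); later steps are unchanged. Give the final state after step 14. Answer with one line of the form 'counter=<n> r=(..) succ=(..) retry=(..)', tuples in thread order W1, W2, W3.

counter=8 r=(7,4,5) succ=(2,1,2) retry=(1,1,0)

state after step 3 := counter=4 r=(0,4,4) succ=(0,1,0) retry=(0,0,0)
4. W2 LOAD -> counter=4 r=(0,4,4) succ=(0,1,0) retry=(0,0,0)
5. W1 LOAD -> counter=4 r=(4,4,4) succ=(0,1,0) retry=(0,0,0)
6. W3 CAS -> counter=5 r=(4,4,4) succ=(0,1,1) retry=(0,0,0)
7. W3 LOAD -> counter=5 r=(4,4,5) succ=(0,1,1) retry=(0,0,0)
8. W2 CAS -> counter=5 r=(4,4,5) succ=(0,1,1) retry=(0,1,0)
9. W1 CAS -> counter=5 r=(4,4,5) succ=(0,1,1) retry=(1,1,0)
10. W3 CAS -> counter=6 r=(4,4,5) succ=(0,1,2) retry=(1,1,0)
11. W1 LOAD -> counter=6 r=(6,4,5) succ=(0,1,2) retry=(1,1,0)
12. W1 CAS -> counter=7 r=(6,4,5) succ=(1,1,2) retry=(1,1,0)
13. W1 LOAD -> counter=7 r=(7,4,5) succ=(1,1,2) retry=(1,1,0)
14. W1 CAS -> counter=8 r=(7,4,5) succ=(2,1,2) retry=(1,1,0)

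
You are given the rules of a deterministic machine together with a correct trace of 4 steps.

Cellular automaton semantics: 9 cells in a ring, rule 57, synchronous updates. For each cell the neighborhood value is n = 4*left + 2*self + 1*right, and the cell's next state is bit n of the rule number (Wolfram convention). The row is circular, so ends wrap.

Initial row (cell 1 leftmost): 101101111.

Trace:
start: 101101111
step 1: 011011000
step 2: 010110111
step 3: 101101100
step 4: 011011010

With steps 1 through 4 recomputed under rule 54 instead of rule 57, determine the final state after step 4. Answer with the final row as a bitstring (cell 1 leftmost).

(re-executing steps 1..4 under rule 54; state before step 1: 101101111)
step 1: 010010000
step 2: 111111000
step 3: 000000101
step 4: 100001111

100001111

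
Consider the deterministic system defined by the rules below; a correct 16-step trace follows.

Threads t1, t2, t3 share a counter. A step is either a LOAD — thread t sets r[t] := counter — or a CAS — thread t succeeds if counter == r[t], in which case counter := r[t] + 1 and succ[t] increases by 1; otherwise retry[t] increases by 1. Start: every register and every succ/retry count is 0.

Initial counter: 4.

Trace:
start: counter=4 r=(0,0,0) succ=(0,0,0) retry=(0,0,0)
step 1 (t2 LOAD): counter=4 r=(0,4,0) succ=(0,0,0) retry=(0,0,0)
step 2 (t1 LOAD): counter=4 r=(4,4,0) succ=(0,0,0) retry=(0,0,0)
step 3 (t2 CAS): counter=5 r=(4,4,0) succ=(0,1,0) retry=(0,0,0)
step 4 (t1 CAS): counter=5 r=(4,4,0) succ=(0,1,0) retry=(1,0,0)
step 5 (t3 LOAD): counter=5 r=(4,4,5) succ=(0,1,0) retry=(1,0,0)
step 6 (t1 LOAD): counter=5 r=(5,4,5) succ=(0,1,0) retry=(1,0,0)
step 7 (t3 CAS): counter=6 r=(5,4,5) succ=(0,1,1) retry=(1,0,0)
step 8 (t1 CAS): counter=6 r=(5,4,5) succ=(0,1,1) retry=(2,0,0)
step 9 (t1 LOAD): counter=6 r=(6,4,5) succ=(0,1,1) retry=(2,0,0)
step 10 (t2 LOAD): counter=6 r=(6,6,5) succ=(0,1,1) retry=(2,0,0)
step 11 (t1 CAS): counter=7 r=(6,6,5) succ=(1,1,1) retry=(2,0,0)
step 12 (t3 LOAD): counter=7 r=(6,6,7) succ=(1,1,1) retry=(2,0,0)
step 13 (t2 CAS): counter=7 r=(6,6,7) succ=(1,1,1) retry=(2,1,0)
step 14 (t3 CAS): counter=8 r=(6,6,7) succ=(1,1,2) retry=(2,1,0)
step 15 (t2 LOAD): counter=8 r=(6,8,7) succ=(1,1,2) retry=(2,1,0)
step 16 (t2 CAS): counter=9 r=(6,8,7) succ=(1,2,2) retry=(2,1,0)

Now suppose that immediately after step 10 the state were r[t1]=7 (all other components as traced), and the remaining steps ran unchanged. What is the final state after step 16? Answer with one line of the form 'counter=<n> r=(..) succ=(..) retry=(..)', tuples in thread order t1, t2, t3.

state after step 10 := counter=6 r=(7,6,5) succ=(0,1,1) retry=(2,0,0)
step 11 (t1 CAS): counter=6 r=(7,6,5) succ=(0,1,1) retry=(3,0,0)
step 12 (t3 LOAD): counter=6 r=(7,6,6) succ=(0,1,1) retry=(3,0,0)
step 13 (t2 CAS): counter=7 r=(7,6,6) succ=(0,2,1) retry=(3,0,0)
step 14 (t3 CAS): counter=7 r=(7,6,6) succ=(0,2,1) retry=(3,0,1)
step 15 (t2 LOAD): counter=7 r=(7,7,6) succ=(0,2,1) retry=(3,0,1)
step 16 (t2 CAS): counter=8 r=(7,7,6) succ=(0,3,1) retry=(3,0,1)

counter=8 r=(7,7,6) succ=(0,3,1) retry=(3,0,1)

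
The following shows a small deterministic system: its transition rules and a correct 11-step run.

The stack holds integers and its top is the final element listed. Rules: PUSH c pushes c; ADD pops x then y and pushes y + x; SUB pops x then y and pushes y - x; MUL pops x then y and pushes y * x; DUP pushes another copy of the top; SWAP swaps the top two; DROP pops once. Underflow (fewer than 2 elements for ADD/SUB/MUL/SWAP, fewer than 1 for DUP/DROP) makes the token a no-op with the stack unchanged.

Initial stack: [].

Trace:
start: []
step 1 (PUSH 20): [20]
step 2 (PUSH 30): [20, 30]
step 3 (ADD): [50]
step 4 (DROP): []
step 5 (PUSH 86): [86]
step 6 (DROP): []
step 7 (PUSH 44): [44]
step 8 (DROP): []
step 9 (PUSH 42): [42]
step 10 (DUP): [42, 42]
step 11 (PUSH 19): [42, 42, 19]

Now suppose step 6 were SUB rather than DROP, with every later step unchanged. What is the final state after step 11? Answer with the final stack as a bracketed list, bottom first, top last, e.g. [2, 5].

[86, 42, 42, 19]

(re-executing from step 6 with the substitution; state before step 6: [86])
step 6 (SUB): [86]
step 7 (PUSH 44): [86, 44]
step 8 (DROP): [86]
step 9 (PUSH 42): [86, 42]
step 10 (DUP): [86, 42, 42]
step 11 (PUSH 19): [86, 42, 42, 19]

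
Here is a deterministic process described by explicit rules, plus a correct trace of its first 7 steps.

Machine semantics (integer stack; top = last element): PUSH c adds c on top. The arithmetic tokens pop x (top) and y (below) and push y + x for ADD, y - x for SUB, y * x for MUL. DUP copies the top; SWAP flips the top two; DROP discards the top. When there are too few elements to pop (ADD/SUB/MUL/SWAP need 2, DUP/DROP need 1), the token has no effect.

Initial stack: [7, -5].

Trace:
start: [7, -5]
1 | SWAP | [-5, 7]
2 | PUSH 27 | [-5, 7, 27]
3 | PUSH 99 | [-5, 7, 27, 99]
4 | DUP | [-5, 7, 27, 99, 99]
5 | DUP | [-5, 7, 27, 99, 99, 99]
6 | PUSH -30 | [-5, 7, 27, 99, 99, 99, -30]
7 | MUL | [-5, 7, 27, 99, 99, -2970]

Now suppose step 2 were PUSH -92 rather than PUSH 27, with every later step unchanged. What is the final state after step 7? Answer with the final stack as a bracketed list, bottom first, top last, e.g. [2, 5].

[-5, 7, -92, 99, 99, -2970]

(re-executing from step 2 with the substitution; state before step 2: [-5, 7])
2 | PUSH -92 | [-5, 7, -92]
3 | PUSH 99 | [-5, 7, -92, 99]
4 | DUP | [-5, 7, -92, 99, 99]
5 | DUP | [-5, 7, -92, 99, 99, 99]
6 | PUSH -30 | [-5, 7, -92, 99, 99, 99, -30]
7 | MUL | [-5, 7, -92, 99, 99, -2970]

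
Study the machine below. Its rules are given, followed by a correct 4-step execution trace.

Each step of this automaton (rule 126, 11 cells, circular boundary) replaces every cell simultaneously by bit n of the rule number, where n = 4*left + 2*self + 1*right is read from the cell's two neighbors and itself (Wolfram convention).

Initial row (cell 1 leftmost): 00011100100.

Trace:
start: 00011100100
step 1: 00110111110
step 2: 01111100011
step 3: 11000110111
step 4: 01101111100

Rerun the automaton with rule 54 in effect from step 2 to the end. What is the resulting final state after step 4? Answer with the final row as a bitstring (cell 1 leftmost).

00000010100

(re-executing steps 2..4 under rule 54; state before step 2: 00110111110)
step 2: 01001000001
step 3: 11111100011
step 4: 00000010100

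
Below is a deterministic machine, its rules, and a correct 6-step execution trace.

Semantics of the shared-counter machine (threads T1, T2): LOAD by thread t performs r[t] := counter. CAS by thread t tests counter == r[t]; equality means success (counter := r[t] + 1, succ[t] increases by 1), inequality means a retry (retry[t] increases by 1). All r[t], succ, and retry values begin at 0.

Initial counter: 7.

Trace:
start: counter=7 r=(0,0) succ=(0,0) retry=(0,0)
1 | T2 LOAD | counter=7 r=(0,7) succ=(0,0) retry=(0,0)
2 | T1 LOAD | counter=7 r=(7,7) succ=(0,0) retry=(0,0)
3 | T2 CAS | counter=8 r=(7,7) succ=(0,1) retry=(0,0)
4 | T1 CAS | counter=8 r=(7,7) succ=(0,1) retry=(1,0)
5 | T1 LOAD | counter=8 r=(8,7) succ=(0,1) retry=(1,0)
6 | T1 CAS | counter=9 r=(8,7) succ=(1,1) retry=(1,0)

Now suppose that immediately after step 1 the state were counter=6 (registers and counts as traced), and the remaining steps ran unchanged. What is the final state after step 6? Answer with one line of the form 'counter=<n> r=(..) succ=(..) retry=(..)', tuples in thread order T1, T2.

state after step 1 := counter=6 r=(0,7) succ=(0,0) retry=(0,0)
2 | T1 LOAD | counter=6 r=(6,7) succ=(0,0) retry=(0,0)
3 | T2 CAS | counter=6 r=(6,7) succ=(0,0) retry=(0,1)
4 | T1 CAS | counter=7 r=(6,7) succ=(1,0) retry=(0,1)
5 | T1 LOAD | counter=7 r=(7,7) succ=(1,0) retry=(0,1)
6 | T1 CAS | counter=8 r=(7,7) succ=(2,0) retry=(0,1)

counter=8 r=(7,7) succ=(2,0) retry=(0,1)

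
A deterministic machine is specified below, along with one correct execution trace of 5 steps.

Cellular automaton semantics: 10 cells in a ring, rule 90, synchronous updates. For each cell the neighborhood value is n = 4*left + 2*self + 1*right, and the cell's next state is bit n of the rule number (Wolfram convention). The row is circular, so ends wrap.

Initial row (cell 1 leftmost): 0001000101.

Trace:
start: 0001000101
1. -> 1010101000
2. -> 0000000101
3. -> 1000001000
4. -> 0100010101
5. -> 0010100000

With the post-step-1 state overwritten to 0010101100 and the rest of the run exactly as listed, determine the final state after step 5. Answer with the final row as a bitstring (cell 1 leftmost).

0111001000

state after step 1 := 0010101100
2. -> 0100001110
3. -> 1010011011
4. -> 1001111010
5. -> 0111001000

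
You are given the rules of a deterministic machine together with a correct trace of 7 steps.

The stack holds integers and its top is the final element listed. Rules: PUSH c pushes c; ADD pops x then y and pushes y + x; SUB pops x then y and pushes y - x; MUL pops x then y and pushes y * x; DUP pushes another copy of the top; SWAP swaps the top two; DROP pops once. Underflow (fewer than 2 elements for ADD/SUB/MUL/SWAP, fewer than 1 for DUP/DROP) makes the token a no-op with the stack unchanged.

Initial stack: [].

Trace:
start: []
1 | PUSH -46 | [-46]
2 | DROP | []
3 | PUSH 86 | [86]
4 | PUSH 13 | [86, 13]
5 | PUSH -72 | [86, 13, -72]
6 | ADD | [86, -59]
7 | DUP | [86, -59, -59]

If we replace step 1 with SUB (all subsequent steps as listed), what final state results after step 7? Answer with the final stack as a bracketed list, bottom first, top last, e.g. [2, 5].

[86, -59, -59]

(re-executing from step 1 with the substitution; state before step 1: [])
1 | SUB | []
2 | DROP | []
3 | PUSH 86 | [86]
4 | PUSH 13 | [86, 13]
5 | PUSH -72 | [86, 13, -72]
6 | ADD | [86, -59]
7 | DUP | [86, -59, -59]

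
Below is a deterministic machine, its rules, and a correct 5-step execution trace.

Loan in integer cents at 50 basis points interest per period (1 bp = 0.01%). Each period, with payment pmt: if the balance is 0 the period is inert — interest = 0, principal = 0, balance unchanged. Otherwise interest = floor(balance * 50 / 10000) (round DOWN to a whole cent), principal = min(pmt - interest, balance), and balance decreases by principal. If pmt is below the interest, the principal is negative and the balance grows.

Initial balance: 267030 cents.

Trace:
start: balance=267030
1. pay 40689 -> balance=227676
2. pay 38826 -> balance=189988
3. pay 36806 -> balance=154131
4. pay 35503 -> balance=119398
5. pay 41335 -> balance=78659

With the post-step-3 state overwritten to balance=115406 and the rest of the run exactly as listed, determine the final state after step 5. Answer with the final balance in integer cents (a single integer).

39547

state after step 3 := balance=115406
4. pay 35503 -> balance=80480
5. pay 41335 -> balance=39547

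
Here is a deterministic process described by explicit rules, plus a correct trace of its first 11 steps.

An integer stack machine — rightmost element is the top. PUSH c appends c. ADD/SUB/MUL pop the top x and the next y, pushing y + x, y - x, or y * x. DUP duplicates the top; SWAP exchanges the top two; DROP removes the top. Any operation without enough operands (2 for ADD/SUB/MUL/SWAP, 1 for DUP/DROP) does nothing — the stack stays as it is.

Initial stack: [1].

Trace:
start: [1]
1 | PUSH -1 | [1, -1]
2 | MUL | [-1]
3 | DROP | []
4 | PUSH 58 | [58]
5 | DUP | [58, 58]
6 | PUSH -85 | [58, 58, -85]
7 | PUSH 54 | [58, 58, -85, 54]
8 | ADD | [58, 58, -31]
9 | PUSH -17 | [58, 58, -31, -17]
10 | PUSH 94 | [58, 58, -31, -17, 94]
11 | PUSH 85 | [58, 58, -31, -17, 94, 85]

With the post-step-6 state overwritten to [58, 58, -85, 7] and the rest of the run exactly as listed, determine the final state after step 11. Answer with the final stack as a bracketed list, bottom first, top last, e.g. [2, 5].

[58, 58, -85, 61, -17, 94, 85]

state after step 6 := [58, 58, -85, 7]
7 | PUSH 54 | [58, 58, -85, 7, 54]
8 | ADD | [58, 58, -85, 61]
9 | PUSH -17 | [58, 58, -85, 61, -17]
10 | PUSH 94 | [58, 58, -85, 61, -17, 94]
11 | PUSH 85 | [58, 58, -85, 61, -17, 94, 85]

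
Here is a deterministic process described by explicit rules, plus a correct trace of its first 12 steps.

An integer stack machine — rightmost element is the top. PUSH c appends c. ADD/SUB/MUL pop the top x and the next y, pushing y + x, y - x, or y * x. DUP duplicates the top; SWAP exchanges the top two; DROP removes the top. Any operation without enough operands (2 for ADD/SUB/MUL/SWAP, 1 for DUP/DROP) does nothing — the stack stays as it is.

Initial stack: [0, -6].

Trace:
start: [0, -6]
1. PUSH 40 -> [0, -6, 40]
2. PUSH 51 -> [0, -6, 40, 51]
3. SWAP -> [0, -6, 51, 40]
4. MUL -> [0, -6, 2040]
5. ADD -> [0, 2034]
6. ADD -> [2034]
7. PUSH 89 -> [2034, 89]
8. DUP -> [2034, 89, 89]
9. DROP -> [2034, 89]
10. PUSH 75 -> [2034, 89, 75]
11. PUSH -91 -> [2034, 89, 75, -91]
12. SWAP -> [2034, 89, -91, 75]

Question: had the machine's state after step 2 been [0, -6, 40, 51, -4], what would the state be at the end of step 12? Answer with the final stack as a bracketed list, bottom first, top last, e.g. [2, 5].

[0, -170, 89, -91, 75]

state after step 2 := [0, -6, 40, 51, -4]
3. SWAP -> [0, -6, 40, -4, 51]
4. MUL -> [0, -6, 40, -204]
5. ADD -> [0, -6, -164]
6. ADD -> [0, -170]
7. PUSH 89 -> [0, -170, 89]
8. DUP -> [0, -170, 89, 89]
9. DROP -> [0, -170, 89]
10. PUSH 75 -> [0, -170, 89, 75]
11. PUSH -91 -> [0, -170, 89, 75, -91]
12. SWAP -> [0, -170, 89, -91, 75]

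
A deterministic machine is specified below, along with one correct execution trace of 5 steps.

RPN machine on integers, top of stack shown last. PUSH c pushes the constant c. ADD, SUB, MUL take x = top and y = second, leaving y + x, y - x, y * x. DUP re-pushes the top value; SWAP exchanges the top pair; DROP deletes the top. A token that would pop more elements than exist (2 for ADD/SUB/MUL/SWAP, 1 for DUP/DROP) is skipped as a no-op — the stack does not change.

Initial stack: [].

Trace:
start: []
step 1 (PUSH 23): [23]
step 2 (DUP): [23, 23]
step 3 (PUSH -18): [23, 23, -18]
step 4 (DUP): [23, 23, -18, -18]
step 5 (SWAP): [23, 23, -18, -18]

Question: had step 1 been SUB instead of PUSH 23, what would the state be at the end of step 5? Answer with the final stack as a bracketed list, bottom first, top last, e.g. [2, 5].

(re-executing from step 1 with the substitution; state before step 1: [])
step 1 (SUB): []
step 2 (DUP): []
step 3 (PUSH -18): [-18]
step 4 (DUP): [-18, -18]
step 5 (SWAP): [-18, -18]

[-18, -18]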